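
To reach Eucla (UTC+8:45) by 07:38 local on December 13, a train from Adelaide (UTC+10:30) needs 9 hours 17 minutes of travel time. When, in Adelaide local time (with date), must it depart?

00:06 on Dec 13

Target arrival in UTC: 07:38 − 8:45 = 22:53 on Dec 12.
Subtract 9 hours and 17 minutes → departure 13:36 UTC on Dec 12.
Adelaide is UTC+10:30: 13:36 + 10:30 = 00:06 on Dec 13.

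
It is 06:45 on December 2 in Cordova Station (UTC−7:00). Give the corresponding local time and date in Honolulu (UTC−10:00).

Honolulu is 3:00 behind Cordova Station.
Shift by the zone difference: 06:45 − 3:00 = 03:45 on Dec 2 in Honolulu.

03:45 on December 2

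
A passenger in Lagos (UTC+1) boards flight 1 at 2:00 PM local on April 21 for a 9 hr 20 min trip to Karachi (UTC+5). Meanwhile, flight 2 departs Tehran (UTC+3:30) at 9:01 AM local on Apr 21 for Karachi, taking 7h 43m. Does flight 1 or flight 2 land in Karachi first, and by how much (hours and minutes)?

the second, by 9 hours 6 minutes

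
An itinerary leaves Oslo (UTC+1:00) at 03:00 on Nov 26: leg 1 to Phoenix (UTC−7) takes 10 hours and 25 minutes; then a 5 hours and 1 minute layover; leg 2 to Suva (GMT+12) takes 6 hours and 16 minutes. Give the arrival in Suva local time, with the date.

11:42 on November 27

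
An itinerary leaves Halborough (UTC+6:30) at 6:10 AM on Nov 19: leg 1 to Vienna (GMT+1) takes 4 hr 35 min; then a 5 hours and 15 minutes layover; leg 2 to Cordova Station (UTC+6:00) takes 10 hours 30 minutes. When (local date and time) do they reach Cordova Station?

2:00 AM on Nov 20

Convert departure to UTC: 6:10 AM − 6:30 = 11:40 PM UTC on Nov 18.
Add 4 hours and 35 minutes leg 1 → 4:15 AM UTC (Nov 19).
Add 5 hours and 15 minutes layover in Vienna → 9:30 AM UTC.
Add 10 hours and 30 minutes leg 2 → 8:00 PM UTC.
Cordova Station is UTC+6:00, so local arrival = 8:00 PM + 6:00 = 2:00 AM on Nov 20.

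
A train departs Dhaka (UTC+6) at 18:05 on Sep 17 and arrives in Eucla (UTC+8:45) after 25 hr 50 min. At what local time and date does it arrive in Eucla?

Convert departure to UTC: 18:05 − 6:00 = 12:05 UTC on Sep 17.
Add 25 hours 50 minutes travel time → 13:55 UTC (Sep 18).
Eucla is UTC+8:45, so local arrival = 13:55 + 8:45 = 22:40 on Sep 18.

22:40 on September 18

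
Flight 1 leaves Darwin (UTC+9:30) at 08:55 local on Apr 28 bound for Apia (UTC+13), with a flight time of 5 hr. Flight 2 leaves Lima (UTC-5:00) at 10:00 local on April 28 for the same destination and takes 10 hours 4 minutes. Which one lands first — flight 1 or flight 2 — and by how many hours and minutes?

the first, by 20 hours 39 minutes

Flight 1 in UTC: 08:55 − 9:30 = 23:25 on Apr 27.
+5 hours → arrive 04:25 UTC on Apr 28.
Flight 2 in UTC: 10:00 + 5:00 = 15:00 on Apr 28.
+10 hours 4 minutes → arrive 01:04 UTC on Apr 29.
Flight 1 lands earlier by 20 hours 39 minutes.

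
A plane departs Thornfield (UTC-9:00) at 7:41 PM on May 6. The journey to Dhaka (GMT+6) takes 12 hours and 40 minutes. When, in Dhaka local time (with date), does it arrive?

11:21 PM on May 7

Convert departure to UTC: 7:41 PM + 9:00 = 4:41 AM UTC on May 7.
Add 12 hours and 40 minutes travel time → 5:21 PM UTC.
Dhaka is UTC+6:00, so local arrival = 5:21 PM + 6:00 = 11:21 PM on May 7.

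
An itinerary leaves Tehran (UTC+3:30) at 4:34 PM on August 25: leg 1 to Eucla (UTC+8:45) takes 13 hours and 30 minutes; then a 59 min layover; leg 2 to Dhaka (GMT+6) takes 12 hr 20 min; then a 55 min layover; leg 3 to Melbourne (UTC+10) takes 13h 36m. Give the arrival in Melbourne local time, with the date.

Convert departure to UTC: 4:34 PM − 3:30 = 1:04 PM UTC on Aug 25.
Add 13 hours and 30 minutes leg 1 → 2:34 AM UTC (Aug 26).
Add 59 minutes layover in Eucla → 3:33 AM UTC.
Add 12 hours 20 minutes leg 2 → 3:53 PM UTC.
Add 55 minutes layover in Dhaka → 4:48 PM UTC.
Add 13 hours and 36 minutes leg 3 → 6:24 AM UTC (Aug 27).
Melbourne is UTC+10:00, so local arrival = 6:24 AM + 10:00 = 4:24 PM on Aug 27.

4:24 PM on Aug 27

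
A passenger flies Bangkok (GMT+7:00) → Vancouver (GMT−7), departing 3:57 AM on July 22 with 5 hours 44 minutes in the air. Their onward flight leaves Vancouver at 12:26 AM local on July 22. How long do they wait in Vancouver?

4 hours 45 minutes

Convert departure to UTC: 3:57 AM − 7:00 = 8:57 PM UTC on Jul 21.
Add 5 hours 44 minutes flight time → 2:41 AM UTC (Jul 22).
Vancouver is UTC−7:00, so local arrival = 2:41 AM − 7:00 = 7:41 PM on Jul 21.
Layover = 12:26 AM − 7:41 PM (+1 day) = 4 hours 45 minutes.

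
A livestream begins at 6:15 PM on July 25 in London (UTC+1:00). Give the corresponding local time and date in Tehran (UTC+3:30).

8:45 PM on July 25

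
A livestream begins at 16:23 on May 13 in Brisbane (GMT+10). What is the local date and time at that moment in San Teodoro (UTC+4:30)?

10:53 on May 13

In UTC: 16:23 − 10:00 = 06:23 on May 13.
San Teodoro is UTC+4:30: 06:23 + 4:30 = 10:53 on May 13.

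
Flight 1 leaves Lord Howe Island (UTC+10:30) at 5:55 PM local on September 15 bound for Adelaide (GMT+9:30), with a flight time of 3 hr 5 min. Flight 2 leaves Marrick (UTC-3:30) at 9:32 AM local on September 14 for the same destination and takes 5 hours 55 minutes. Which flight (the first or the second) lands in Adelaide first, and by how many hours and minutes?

the second, by 15 hours 33 minutes

Flight 1 in UTC: 5:55 PM − 10:30 = 7:25 AM on Sep 15.
+3 hours 5 minutes → arrive 10:30 AM UTC on Sep 15.
Flight 2 in UTC: 9:32 AM + 3:30 = 1:02 PM on Sep 14.
+5 hours 55 minutes → arrive 6:57 PM UTC on Sep 14.
Flight 2 lands earlier by 15 hours 33 minutes.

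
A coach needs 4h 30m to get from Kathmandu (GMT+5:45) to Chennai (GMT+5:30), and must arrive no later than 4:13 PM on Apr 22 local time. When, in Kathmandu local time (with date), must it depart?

Target arrival in UTC: 4:13 PM − 5:30 = 10:43 AM on Apr 22.
Subtract 4 hours and 30 minutes → departure 6:13 AM UTC on Apr 22.
Kathmandu is UTC+5:45: 6:13 AM + 5:45 = 11:58 AM on Apr 22.

11:58 AM on Apr 22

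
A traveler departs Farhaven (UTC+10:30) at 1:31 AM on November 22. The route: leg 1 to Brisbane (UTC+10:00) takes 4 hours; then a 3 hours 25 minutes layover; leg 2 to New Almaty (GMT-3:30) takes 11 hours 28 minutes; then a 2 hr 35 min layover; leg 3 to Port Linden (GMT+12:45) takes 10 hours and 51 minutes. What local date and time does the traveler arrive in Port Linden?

12:05 PM on November 23

Convert departure to UTC: 1:31 AM − 10:30 = 3:01 PM UTC on Nov 21.
Add 4 hours leg 1 → 7:01 PM UTC.
Add 3 hours and 25 minutes layover in Brisbane → 10:26 PM UTC.
Add 11 hours and 28 minutes leg 2 → 9:54 AM UTC (Nov 22).
Add 2 hours 35 minutes layover in New Almaty → 12:29 PM UTC.
Add 10 hours and 51 minutes leg 3 → 11:20 PM UTC.
Port Linden is UTC+12:45, so local arrival = 11:20 PM + 12:45 = 12:05 PM on Nov 23.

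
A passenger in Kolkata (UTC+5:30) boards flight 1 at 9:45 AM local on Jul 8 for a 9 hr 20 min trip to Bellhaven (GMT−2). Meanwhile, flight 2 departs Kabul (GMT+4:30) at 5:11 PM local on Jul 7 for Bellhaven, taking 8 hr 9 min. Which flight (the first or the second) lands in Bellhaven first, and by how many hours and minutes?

the second, by 16 hours 45 minutes

Flight 1 in UTC: 9:45 AM − 5:30 = 4:15 AM on Jul 8.
+9 hours 20 minutes → arrive 1:35 PM UTC on Jul 8.
Flight 2 in UTC: 5:11 PM − 4:30 = 12:41 PM on Jul 7.
+8 hours 9 minutes → arrive 8:50 PM UTC on Jul 7.
Flight 2 lands earlier by 16 hours 45 minutes.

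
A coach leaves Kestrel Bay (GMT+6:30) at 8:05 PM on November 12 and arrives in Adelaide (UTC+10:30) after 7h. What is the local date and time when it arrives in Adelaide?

Convert departure to UTC: 8:05 PM − 6:30 = 1:35 PM UTC on Nov 12.
Add 7 hours travel time → 8:35 PM UTC.
Adelaide is UTC+10:30, so local arrival = 8:35 PM + 10:30 = 7:05 AM on Nov 13.

7:05 AM on November 13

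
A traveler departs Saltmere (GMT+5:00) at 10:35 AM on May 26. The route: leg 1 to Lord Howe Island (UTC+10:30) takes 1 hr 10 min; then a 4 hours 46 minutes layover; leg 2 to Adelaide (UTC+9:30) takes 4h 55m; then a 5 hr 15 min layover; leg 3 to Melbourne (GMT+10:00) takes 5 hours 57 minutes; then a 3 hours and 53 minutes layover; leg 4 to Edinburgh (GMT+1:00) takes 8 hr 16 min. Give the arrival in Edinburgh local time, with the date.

Convert departure to UTC: 10:35 AM − 5:00 = 5:35 AM UTC on May 26.
Add 1 hour 10 minutes leg 1 → 6:45 AM UTC.
Add 4 hours 46 minutes layover in Lord Howe Island → 11:31 AM UTC.
Add 4 hours and 55 minutes leg 2 → 4:26 PM UTC.
Add 5 hours 15 minutes layover in Adelaide → 9:41 PM UTC.
Add 5 hours and 57 minutes leg 3 → 3:38 AM UTC (May 27).
Add 3 hours and 53 minutes layover in Melbourne → 7:31 AM UTC.
Add 8 hours 16 minutes leg 4 → 3:47 PM UTC.
Edinburgh is UTC+1:00, so local arrival = 3:47 PM + 1:00 = 4:47 PM on May 27.

4:47 PM on May 27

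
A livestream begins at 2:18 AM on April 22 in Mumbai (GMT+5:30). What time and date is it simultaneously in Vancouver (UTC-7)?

1:48 PM on April 21

Vancouver is 12:30 behind Mumbai.
Shift by the zone difference: 2:18 AM − 12:30 = 1:48 PM on Apr 21 in Vancouver.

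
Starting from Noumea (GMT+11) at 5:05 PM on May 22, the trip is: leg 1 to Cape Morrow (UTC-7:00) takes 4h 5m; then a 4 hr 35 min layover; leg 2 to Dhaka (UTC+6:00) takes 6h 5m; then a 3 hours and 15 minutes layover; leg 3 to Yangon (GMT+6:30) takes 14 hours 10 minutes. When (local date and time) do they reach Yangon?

8:45 PM on May 23

Convert departure to UTC: 5:05 PM − 11:00 = 6:05 AM UTC on May 22.
Add 4 hours 5 minutes leg 1 → 10:10 AM UTC.
Add 4 hours and 35 minutes layover in Cape Morrow → 2:45 PM UTC.
Add 6 hours and 5 minutes leg 2 → 8:50 PM UTC.
Add 3 hours 15 minutes layover in Dhaka → 12:05 AM UTC (May 23).
Add 14 hours and 10 minutes leg 3 → 2:15 PM UTC.
Yangon is UTC+6:30, so local arrival = 2:15 PM + 6:30 = 8:45 PM on May 23.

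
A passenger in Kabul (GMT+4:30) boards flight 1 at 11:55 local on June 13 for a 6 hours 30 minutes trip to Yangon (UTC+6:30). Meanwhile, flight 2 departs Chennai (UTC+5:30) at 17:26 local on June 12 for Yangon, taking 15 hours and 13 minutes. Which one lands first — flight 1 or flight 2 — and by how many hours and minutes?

the second, by 10 hours 46 minutes

Flight 1 in UTC: 11:55 − 4:30 = 07:25 on Jun 13.
+6 hours and 30 minutes → arrive 13:55 UTC on Jun 13.
Flight 2 in UTC: 17:26 − 5:30 = 11:56 on Jun 12.
+15 hours and 13 minutes → arrive 03:09 UTC on Jun 13.
Flight 2 lands earlier by 10 hours 46 minutes.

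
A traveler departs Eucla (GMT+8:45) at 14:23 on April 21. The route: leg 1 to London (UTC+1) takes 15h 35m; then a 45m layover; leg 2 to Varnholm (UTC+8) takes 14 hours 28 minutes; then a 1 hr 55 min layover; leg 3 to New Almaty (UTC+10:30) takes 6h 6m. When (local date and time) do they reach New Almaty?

Convert departure to UTC: 14:23 − 8:45 = 05:38 UTC on Apr 21.
Add 15 hours 35 minutes leg 1 → 21:13 UTC.
Add 45 minutes layover in London → 21:58 UTC.
Add 14 hours 28 minutes leg 2 → 12:26 UTC (Apr 22).
Add 1 hour and 55 minutes layover in Varnholm → 14:21 UTC.
Add 6 hours 6 minutes leg 3 → 20:27 UTC.
New Almaty is UTC+10:30, so local arrival = 20:27 + 10:30 = 06:57 on Apr 23.

06:57 on April 23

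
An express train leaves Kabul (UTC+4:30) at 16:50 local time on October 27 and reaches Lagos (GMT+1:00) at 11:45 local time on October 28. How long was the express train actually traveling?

Departure in UTC: 16:50 − 4:30 = 12:20 on Oct 27.
Arrival in UTC: 11:45 − 1:00 = 10:45 on Oct 28.
Elapsed = 10:45 − 12:20 (+1 day) = 22 hours 25 minutes.

22 hours 25 minutes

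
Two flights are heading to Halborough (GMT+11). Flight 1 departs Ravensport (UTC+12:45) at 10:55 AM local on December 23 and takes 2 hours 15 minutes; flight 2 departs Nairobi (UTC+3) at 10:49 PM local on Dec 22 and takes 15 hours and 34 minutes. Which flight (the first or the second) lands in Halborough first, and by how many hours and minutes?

Flight 1 in UTC: 10:55 AM − 12:45 = 10:10 PM on Dec 22.
+2 hours and 15 minutes → arrive 12:25 AM UTC on Dec 23.
Flight 2 in UTC: 10:49 PM − 3:00 = 7:49 PM on Dec 22.
+15 hours 34 minutes → arrive 11:23 AM UTC on Dec 23.
Flight 1 lands earlier by 10 hours 58 minutes.

the first, by 10 hours 58 minutes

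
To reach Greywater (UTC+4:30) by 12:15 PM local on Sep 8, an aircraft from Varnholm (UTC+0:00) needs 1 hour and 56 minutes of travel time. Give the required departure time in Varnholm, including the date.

Target arrival in UTC: 12:15 PM − 4:30 = 7:45 AM on Sep 8.
Subtract 1 hour 56 minutes → departure 5:49 AM UTC on Sep 8.
Varnholm is UTC+0, so departure is 5:49 AM on Sep 8.

5:49 AM on September 8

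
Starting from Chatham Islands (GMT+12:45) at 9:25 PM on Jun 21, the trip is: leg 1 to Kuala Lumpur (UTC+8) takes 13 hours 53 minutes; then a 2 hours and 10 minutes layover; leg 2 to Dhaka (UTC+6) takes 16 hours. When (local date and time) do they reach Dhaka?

10:43 PM on June 22

Convert departure to UTC: 9:25 PM − 12:45 = 8:40 AM UTC on Jun 21.
Add 13 hours and 53 minutes leg 1 → 10:33 PM UTC.
Add 2 hours 10 minutes layover in Kuala Lumpur → 12:43 AM UTC (Jun 22).
Add 16 hours leg 2 → 4:43 PM UTC.
Dhaka is UTC+6:00, so local arrival = 4:43 PM + 6:00 = 10:43 PM on Jun 22.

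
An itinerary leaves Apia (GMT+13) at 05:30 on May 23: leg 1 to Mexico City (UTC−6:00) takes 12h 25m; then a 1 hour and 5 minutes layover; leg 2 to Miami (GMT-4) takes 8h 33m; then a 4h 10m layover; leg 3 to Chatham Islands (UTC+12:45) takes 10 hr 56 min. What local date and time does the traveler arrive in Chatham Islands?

18:24 on May 24

Convert departure to UTC: 05:30 − 13:00 = 16:30 UTC on May 22.
Add 12 hours and 25 minutes leg 1 → 04:55 UTC (May 23).
Add 1 hour and 5 minutes layover in Mexico City → 06:00 UTC.
Add 8 hours and 33 minutes leg 2 → 14:33 UTC.
Add 4 hours 10 minutes layover in Miami → 18:43 UTC.
Add 10 hours 56 minutes leg 3 → 05:39 UTC (May 24).
Chatham Islands is UTC+12:45, so local arrival = 05:39 + 12:45 = 18:24 on May 24.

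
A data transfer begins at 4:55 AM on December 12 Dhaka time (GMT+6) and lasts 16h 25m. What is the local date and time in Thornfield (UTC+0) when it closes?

Thornfield is 6:00 behind Dhaka.
After 16 hours 25 minutes it is 9:20 PM in Dhaka.
Shift by the zone difference: 9:20 PM − 6:00 = 3:20 PM on Dec 12 in Thornfield.

3:20 PM on Dec 12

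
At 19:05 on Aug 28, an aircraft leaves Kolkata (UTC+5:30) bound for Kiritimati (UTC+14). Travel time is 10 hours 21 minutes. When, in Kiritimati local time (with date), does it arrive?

13:56 on August 29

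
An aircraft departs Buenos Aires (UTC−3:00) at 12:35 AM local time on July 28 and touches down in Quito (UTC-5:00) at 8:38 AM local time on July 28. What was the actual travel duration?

10 hours 3 minutes

Departure in UTC: 12:35 AM + 3:00 = 3:35 AM on Jul 28.
Arrival in UTC: 8:38 AM + 5:00 = 1:38 PM on Jul 28.
Elapsed = 1:38 PM − 3:35 AM = 10 hours 3 minutes.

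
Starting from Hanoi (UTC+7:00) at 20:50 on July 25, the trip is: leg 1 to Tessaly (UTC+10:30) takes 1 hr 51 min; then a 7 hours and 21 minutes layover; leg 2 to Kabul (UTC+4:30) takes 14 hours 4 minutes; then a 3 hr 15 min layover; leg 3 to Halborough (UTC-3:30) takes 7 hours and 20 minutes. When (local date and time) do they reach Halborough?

Convert departure to UTC: 20:50 − 7:00 = 13:50 UTC on Jul 25.
Add 1 hour and 51 minutes leg 1 → 15:41 UTC.
Add 7 hours 21 minutes layover in Tessaly → 23:02 UTC.
Add 14 hours and 4 minutes leg 2 → 13:06 UTC (Jul 26).
Add 3 hours 15 minutes layover in Kabul → 16:21 UTC.
Add 7 hours and 20 minutes leg 3 → 23:41 UTC.
Halborough is UTC−3:30, so local arrival = 23:41 − 3:30 = 20:11 on Jul 26.

20:11 on Jul 26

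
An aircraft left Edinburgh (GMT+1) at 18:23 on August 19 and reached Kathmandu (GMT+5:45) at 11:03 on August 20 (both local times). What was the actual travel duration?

Kathmandu is 4:45 ahead of Edinburgh.
Clock-face elapsed time (ignoring zones) is 16 hours 40 minutes.
Actual elapsed = 16 hours 40 minutes − 4:45 = 11 hours 55 minutes.

11 hours 55 minutes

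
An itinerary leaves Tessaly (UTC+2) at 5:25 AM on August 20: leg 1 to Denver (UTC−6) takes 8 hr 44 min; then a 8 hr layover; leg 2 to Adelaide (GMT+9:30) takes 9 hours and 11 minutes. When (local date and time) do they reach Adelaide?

2:50 PM on August 21

Convert departure to UTC: 5:25 AM − 2:00 = 3:25 AM UTC on Aug 20.
Add 8 hours and 44 minutes leg 1 → 12:09 PM UTC.
Add 8 hours layover in Denver → 8:09 PM UTC.
Add 9 hours and 11 minutes leg 2 → 5:20 AM UTC (Aug 21).
Adelaide is UTC+9:30, so local arrival = 5:20 AM + 9:30 = 2:50 PM on Aug 21.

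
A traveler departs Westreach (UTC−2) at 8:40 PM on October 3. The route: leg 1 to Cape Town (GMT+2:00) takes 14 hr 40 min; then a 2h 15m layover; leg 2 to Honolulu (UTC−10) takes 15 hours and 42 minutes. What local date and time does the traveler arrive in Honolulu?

Convert departure to UTC: 8:40 PM + 2:00 = 10:40 PM UTC on Oct 3.
Add 14 hours 40 minutes leg 1 → 1:20 PM UTC (Oct 4).
Add 2 hours and 15 minutes layover in Cape Town → 3:35 PM UTC.
Add 15 hours 42 minutes leg 2 → 7:17 AM UTC (Oct 5).
Honolulu is UTC−10:00, so local arrival = 7:17 AM − 10:00 = 9:17 PM on Oct 4.

9:17 PM on October 4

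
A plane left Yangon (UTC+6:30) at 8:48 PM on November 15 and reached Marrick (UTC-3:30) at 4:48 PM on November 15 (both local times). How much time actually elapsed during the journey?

6 hours

Departure in UTC: 8:48 PM − 6:30 = 2:18 PM on Nov 15.
Arrival in UTC: 4:48 PM + 3:30 = 8:18 PM on Nov 15.
Elapsed = 8:18 PM − 2:18 PM = 6 hours.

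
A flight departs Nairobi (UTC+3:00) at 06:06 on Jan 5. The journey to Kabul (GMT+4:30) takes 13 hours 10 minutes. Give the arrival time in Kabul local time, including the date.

Kabul is 1:30 ahead of Nairobi.
After 13 hours 10 minutes it is 19:16 in Nairobi.
Shift by the zone difference: 19:16 + 1:30 = 20:46 on Jan 5 in Kabul.

20:46 on January 5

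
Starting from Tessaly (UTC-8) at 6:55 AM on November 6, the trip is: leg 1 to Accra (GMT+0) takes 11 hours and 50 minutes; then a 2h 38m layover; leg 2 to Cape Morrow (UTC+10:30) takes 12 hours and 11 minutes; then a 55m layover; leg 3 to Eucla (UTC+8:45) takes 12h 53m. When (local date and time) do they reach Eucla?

Convert departure to UTC: 6:55 AM + 8:00 = 2:55 PM UTC on Nov 6.
Add 11 hours and 50 minutes leg 1 → 2:45 AM UTC (Nov 7).
Add 2 hours 38 minutes layover in Accra → 5:23 AM UTC.
Add 12 hours and 11 minutes leg 2 → 5:34 PM UTC.
Add 55 minutes layover in Cape Morrow → 6:29 PM UTC.
Add 12 hours 53 minutes leg 3 → 7:22 AM UTC (Nov 8).
Eucla is UTC+8:45, so local arrival = 7:22 AM + 8:45 = 4:07 PM on Nov 8.

4:07 PM on November 8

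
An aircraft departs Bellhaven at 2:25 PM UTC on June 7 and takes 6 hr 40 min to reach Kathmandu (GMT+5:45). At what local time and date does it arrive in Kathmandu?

2:50 AM on Jun 8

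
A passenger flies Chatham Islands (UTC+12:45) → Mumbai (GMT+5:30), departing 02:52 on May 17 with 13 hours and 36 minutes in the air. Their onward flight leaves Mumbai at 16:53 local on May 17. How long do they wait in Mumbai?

7 hours 40 minutes

Convert departure to UTC: 02:52 − 12:45 = 14:07 UTC on May 16.
Add 13 hours and 36 minutes flight time → 03:43 UTC (May 17).
Mumbai is UTC+5:30, so local arrival = 03:43 + 5:30 = 09:13 on May 17.
Layover = 16:53 − 09:13 = 7 hours 40 minutes.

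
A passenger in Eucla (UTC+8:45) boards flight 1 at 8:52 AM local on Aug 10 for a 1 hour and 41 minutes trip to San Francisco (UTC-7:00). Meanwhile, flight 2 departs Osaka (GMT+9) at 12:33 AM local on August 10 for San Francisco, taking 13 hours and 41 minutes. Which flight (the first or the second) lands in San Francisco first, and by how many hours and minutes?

Flight 1 in UTC: 8:52 AM − 8:45 = 12:07 AM on Aug 10.
+1 hour 41 minutes → arrive 1:48 AM UTC on Aug 10.
Flight 2 in UTC: 12:33 AM − 9:00 = 3:33 PM on Aug 9.
+13 hours 41 minutes → arrive 5:14 AM UTC on Aug 10.
Flight 1 lands earlier by 3 hours 26 minutes.

the first, by 3 hours 26 minutes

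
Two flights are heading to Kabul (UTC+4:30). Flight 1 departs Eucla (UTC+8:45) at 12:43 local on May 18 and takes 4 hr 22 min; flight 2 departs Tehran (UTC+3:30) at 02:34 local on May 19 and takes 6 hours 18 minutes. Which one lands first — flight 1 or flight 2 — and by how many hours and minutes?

Flight 1 in UTC: 12:43 − 8:45 = 03:58 on May 18.
+4 hours 22 minutes → arrive 08:20 UTC on May 18.
Flight 2 in UTC: 02:34 − 3:30 = 23:04 on May 18.
+6 hours 18 minutes → arrive 05:22 UTC on May 19.
Flight 1 lands earlier by 21 hours 2 minutes.

the first, by 21 hours 2 minutes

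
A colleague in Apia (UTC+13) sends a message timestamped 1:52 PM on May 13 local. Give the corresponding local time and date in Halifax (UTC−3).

9:52 PM on May 12

In UTC: 1:52 PM − 13:00 = 12:52 AM on May 13.
Halifax is UTC−3:00: 12:52 AM − 3:00 = 9:52 PM on May 12.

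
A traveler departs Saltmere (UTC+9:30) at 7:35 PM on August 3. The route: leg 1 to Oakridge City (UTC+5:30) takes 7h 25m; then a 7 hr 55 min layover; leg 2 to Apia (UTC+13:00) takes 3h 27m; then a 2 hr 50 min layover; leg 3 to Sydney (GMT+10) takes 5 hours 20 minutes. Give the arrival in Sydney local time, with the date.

11:02 PM on August 4

Convert departure to UTC: 7:35 PM − 9:30 = 10:05 AM UTC on Aug 3.
Add 7 hours 25 minutes leg 1 → 5:30 PM UTC.
Add 7 hours and 55 minutes layover in Oakridge City → 1:25 AM UTC (Aug 4).
Add 3 hours and 27 minutes leg 2 → 4:52 AM UTC.
Add 2 hours 50 minutes layover in Apia → 7:42 AM UTC.
Add 5 hours 20 minutes leg 3 → 1:02 PM UTC.
Sydney is UTC+10:00, so local arrival = 1:02 PM + 10:00 = 11:02 PM on Aug 4.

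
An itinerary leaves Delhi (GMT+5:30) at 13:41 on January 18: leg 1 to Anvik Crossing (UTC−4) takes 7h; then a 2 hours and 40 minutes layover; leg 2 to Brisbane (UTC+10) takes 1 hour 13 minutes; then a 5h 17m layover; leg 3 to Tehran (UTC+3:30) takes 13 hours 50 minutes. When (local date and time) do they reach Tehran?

Convert departure to UTC: 13:41 − 5:30 = 08:11 UTC on Jan 18.
Add 7 hours leg 1 → 15:11 UTC.
Add 2 hours 40 minutes layover in Anvik Crossing → 17:51 UTC.
Add 1 hour and 13 minutes leg 2 → 19:04 UTC.
Add 5 hours and 17 minutes layover in Brisbane → 00:21 UTC (Jan 19).
Add 13 hours and 50 minutes leg 3 → 14:11 UTC.
Tehran is UTC+3:30, so local arrival = 14:11 + 3:30 = 17:41 on Jan 19.

17:41 on Jan 19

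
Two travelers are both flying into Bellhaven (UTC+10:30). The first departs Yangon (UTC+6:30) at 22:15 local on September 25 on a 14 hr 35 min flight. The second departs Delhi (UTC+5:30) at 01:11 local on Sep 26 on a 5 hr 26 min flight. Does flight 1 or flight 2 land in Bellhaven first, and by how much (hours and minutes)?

Flight 1 in UTC: 22:15 − 6:30 = 15:45 on Sep 25.
+14 hours 35 minutes → arrive 06:20 UTC on Sep 26.
Flight 2 in UTC: 01:11 − 5:30 = 19:41 on Sep 25.
+5 hours and 26 minutes → arrive 01:07 UTC on Sep 26.
Flight 2 lands earlier by 5 hours 13 minutes.

the second, by 5 hours 13 minutes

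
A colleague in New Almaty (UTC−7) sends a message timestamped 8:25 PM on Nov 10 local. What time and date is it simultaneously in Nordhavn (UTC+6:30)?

9:55 AM on Nov 11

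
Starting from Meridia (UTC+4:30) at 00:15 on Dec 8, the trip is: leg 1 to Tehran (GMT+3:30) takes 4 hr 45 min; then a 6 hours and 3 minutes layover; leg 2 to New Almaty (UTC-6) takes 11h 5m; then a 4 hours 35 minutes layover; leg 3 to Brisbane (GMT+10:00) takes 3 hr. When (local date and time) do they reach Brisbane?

Convert departure to UTC: 00:15 − 4:30 = 19:45 UTC on Dec 7.
Add 4 hours and 45 minutes leg 1 → 00:30 UTC (Dec 8).
Add 6 hours 3 minutes layover in Tehran → 06:33 UTC.
Add 11 hours 5 minutes leg 2 → 17:38 UTC.
Add 4 hours 35 minutes layover in New Almaty → 22:13 UTC.
Add 3 hours leg 3 → 01:13 UTC (Dec 9).
Brisbane is UTC+10:00, so local arrival = 01:13 + 10:00 = 11:13 on Dec 9.

11:13 on Dec 9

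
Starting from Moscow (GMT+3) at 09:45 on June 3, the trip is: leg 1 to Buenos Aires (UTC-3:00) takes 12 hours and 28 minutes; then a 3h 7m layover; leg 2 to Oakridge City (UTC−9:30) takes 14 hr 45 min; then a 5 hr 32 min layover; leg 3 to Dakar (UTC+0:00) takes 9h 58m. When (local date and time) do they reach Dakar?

Convert departure to UTC: 09:45 − 3:00 = 06:45 UTC on Jun 3.
Add 12 hours 28 minutes leg 1 → 19:13 UTC.
Add 3 hours 7 minutes layover in Buenos Aires → 22:20 UTC.
Add 14 hours 45 minutes leg 2 → 13:05 UTC (Jun 4).
Add 5 hours 32 minutes layover in Oakridge City → 18:37 UTC.
Add 9 hours and 58 minutes leg 3 → 04:35 UTC (Jun 5).
Dakar is UTC+0, so local arrival is the same: 04:35 on Jun 5.

04:35 on June 5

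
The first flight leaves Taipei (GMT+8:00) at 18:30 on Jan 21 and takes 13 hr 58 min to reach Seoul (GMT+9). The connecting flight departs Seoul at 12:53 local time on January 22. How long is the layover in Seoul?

3 hours 25 minutes

Convert departure to UTC: 18:30 − 8:00 = 10:30 UTC on Jan 21.
Add 13 hours and 58 minutes flight time → 00:28 UTC (Jan 22).
Seoul is UTC+9:00, so local arrival = 00:28 + 9:00 = 09:28 on Jan 22.
Layover = 12:53 − 09:28 = 3 hours 25 minutes.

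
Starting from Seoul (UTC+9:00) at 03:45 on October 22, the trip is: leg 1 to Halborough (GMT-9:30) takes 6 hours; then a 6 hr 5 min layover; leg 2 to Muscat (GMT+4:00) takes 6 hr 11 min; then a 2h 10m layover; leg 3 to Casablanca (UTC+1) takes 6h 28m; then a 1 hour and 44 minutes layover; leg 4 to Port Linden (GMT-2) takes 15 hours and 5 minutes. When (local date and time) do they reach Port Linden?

Convert departure to UTC: 03:45 − 9:00 = 18:45 UTC on Oct 21.
Add 6 hours leg 1 → 00:45 UTC (Oct 22).
Add 6 hours and 5 minutes layover in Halborough → 06:50 UTC.
Add 6 hours 11 minutes leg 2 → 13:01 UTC.
Add 2 hours 10 minutes layover in Muscat → 15:11 UTC.
Add 6 hours 28 minutes leg 3 → 21:39 UTC.
Add 1 hour 44 minutes layover in Casablanca → 23:23 UTC.
Add 15 hours 5 minutes leg 4 → 14:28 UTC (Oct 23).
Port Linden is UTC−2:00, so local arrival = 14:28 − 2:00 = 12:28 on Oct 23.

12:28 on October 23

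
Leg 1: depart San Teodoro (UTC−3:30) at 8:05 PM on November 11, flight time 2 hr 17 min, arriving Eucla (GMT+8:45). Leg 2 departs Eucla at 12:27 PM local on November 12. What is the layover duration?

1 hour 50 minutes

Convert departure to UTC: 8:05 PM + 3:30 = 11:35 PM UTC on Nov 11.
Add 2 hours 17 minutes flight time → 1:52 AM UTC (Nov 12).
Eucla is UTC+8:45, so local arrival = 1:52 AM + 8:45 = 10:37 AM on Nov 12.
Layover = 12:27 PM − 10:37 AM = 1 hour 50 minutes.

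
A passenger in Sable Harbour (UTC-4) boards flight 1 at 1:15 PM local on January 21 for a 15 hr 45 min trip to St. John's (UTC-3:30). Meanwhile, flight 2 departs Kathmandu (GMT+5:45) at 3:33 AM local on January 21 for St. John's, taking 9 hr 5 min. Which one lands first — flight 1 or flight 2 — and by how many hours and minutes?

the second, by 26 hours 7 minutes

Flight 1 in UTC: 1:15 PM + 4:00 = 5:15 PM on Jan 21.
+15 hours 45 minutes → arrive 9:00 AM UTC on Jan 22.
Flight 2 in UTC: 3:33 AM − 5:45 = 9:48 PM on Jan 20.
+9 hours and 5 minutes → arrive 6:53 AM UTC on Jan 21.
Flight 2 lands earlier by 26 hours 7 minutes.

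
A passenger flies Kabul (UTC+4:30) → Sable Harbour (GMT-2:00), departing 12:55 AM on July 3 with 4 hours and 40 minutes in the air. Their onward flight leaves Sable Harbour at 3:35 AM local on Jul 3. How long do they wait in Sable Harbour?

Convert departure to UTC: 12:55 AM − 4:30 = 8:25 PM UTC on Jul 2.
Add 4 hours and 40 minutes flight time → 1:05 AM UTC (Jul 3).
Sable Harbour is UTC−2:00, so local arrival = 1:05 AM − 2:00 = 11:05 PM on Jul 2.
Layover = 3:35 AM − 11:05 PM (+1 day) = 4 hours 30 minutes.

4 hours 30 minutes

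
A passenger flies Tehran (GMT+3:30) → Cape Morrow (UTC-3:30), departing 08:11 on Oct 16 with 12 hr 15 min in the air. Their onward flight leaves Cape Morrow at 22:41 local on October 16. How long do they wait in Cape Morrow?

Convert departure to UTC: 08:11 − 3:30 = 04:41 UTC on Oct 16.
Add 12 hours 15 minutes flight time → 16:56 UTC.
Cape Morrow is UTC−3:30, so local arrival = 16:56 − 3:30 = 13:26 on Oct 16.
Layover = 22:41 − 13:26 = 9 hours 15 minutes.

9 hours 15 minutes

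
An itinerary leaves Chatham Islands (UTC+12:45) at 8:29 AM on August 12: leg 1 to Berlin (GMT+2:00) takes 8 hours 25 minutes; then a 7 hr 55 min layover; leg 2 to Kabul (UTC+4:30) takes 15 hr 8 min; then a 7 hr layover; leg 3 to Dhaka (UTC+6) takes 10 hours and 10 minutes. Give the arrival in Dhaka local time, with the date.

2:22 AM on Aug 14

Convert departure to UTC: 8:29 AM − 12:45 = 7:44 PM UTC on Aug 11.
Add 8 hours and 25 minutes leg 1 → 4:09 AM UTC (Aug 12).
Add 7 hours 55 minutes layover in Berlin → 12:04 PM UTC.
Add 15 hours and 8 minutes leg 2 → 3:12 AM UTC (Aug 13).
Add 7 hours layover in Kabul → 10:12 AM UTC.
Add 10 hours and 10 minutes leg 3 → 8:22 PM UTC.
Dhaka is UTC+6:00, so local arrival = 8:22 PM + 6:00 = 2:22 AM on Aug 14.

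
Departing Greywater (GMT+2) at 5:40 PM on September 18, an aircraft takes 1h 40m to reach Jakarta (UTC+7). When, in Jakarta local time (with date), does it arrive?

Convert departure to UTC: 5:40 PM − 2:00 = 3:40 PM UTC on Sep 18.
Add 1 hour and 40 minutes travel time → 5:20 PM UTC.
Jakarta is UTC+7:00, so local arrival = 5:20 PM + 7:00 = 12:20 AM on Sep 19.

12:20 AM on Sep 19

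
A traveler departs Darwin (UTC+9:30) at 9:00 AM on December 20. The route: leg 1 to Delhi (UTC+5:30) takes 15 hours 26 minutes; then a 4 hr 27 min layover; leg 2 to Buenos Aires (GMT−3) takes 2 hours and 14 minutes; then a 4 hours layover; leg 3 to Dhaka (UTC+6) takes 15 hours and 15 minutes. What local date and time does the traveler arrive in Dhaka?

10:52 PM on December 21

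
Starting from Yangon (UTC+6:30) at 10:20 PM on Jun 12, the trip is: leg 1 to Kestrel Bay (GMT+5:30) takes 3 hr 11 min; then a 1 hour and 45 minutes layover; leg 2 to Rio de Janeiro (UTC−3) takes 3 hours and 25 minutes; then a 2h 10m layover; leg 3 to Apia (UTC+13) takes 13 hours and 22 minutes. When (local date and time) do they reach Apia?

Convert departure to UTC: 10:20 PM − 6:30 = 3:50 PM UTC on Jun 12.
Add 3 hours 11 minutes leg 1 → 7:01 PM UTC.
Add 1 hour 45 minutes layover in Kestrel Bay → 8:46 PM UTC.
Add 3 hours 25 minutes leg 2 → 12:11 AM UTC (Jun 13).
Add 2 hours and 10 minutes layover in Rio de Janeiro → 2:21 AM UTC.
Add 13 hours and 22 minutes leg 3 → 3:43 PM UTC.
Apia is UTC+13:00, so local arrival = 3:43 PM + 13:00 = 4:43 AM on Jun 14.

4:43 AM on June 14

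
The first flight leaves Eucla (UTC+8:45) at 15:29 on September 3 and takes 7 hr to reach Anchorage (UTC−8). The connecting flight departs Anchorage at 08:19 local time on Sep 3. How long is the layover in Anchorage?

Convert departure to UTC: 15:29 − 8:45 = 06:44 UTC on Sep 3.
Add 7 hours flight time → 13:44 UTC.
Anchorage is UTC−8:00, so local arrival = 13:44 − 8:00 = 05:44 on Sep 3.
Layover = 08:19 − 05:44 = 2 hours 35 minutes.

2 hours 35 minutes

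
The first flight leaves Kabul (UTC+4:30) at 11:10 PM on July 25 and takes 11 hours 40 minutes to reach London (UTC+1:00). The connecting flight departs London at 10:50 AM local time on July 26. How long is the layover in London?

Convert departure to UTC: 11:10 PM − 4:30 = 6:40 PM UTC on Jul 25.
Add 11 hours 40 minutes flight time → 6:20 AM UTC (Jul 26).
London is UTC+1:00, so local arrival = 6:20 AM + 1:00 = 7:20 AM on Jul 26.
Layover = 10:50 AM − 7:20 AM = 3 hours 30 minutes.

3 hours 30 minutes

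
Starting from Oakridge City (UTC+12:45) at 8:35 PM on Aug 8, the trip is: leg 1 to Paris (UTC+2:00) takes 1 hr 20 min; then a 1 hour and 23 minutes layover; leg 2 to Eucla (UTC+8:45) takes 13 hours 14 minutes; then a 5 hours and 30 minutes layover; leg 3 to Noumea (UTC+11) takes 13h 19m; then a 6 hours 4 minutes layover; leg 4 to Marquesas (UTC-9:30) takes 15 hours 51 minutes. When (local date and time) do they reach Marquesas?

Convert departure to UTC: 8:35 PM − 12:45 = 7:50 AM UTC on Aug 8.
Add 1 hour and 20 minutes leg 1 → 9:10 AM UTC.
Add 1 hour 23 minutes layover in Paris → 10:33 AM UTC.
Add 13 hours and 14 minutes leg 2 → 11:47 PM UTC.
Add 5 hours and 30 minutes layover in Eucla → 5:17 AM UTC (Aug 9).
Add 13 hours and 19 minutes leg 3 → 6:36 PM UTC.
Add 6 hours 4 minutes layover in Noumea → 12:40 AM UTC (Aug 10).
Add 15 hours and 51 minutes leg 4 → 4:31 PM UTC.
Marquesas is UTC−9:30, so local arrival = 4:31 PM − 9:30 = 7:01 AM on Aug 10.

7:01 AM on Aug 10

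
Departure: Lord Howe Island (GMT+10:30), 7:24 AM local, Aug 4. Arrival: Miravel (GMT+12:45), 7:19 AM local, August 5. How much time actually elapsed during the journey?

Miravel is 2:15 ahead of Lord Howe Island.
Clock-face elapsed time (ignoring zones) is 23 hours 55 minutes.
Actual elapsed = 23 hours 55 minutes − 2:15 = 21 hours 40 minutes.

21 hours 40 minutes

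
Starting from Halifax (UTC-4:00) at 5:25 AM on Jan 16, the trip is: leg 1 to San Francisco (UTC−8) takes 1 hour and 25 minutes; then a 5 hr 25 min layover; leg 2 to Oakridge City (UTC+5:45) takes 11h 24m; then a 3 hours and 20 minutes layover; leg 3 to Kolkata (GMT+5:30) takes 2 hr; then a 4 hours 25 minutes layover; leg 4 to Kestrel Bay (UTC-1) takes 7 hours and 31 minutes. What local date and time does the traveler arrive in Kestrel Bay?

7:55 PM on Jan 17

Convert departure to UTC: 5:25 AM + 4:00 = 9:25 AM UTC on Jan 16.
Add 1 hour 25 minutes leg 1 → 10:50 AM UTC.
Add 5 hours and 25 minutes layover in San Francisco → 4:15 PM UTC.
Add 11 hours and 24 minutes leg 2 → 3:39 AM UTC (Jan 17).
Add 3 hours 20 minutes layover in Oakridge City → 6:59 AM UTC.
Add 2 hours leg 3 → 8:59 AM UTC.
Add 4 hours and 25 minutes layover in Kolkata → 1:24 PM UTC.
Add 7 hours and 31 minutes leg 4 → 8:55 PM UTC.
Kestrel Bay is UTC−1:00, so local arrival = 8:55 PM − 1:00 = 7:55 PM on Jan 17.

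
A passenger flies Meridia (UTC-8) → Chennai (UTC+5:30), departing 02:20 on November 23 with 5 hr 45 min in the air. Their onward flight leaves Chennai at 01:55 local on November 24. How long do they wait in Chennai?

Convert departure to UTC: 02:20 + 8:00 = 10:20 UTC on Nov 23.
Add 5 hours and 45 minutes flight time → 16:05 UTC.
Chennai is UTC+5:30, so local arrival = 16:05 + 5:30 = 21:35 on Nov 23.
Layover = 01:55 − 21:35 (+1 day) = 4 hours 20 minutes.

4 hours 20 minutes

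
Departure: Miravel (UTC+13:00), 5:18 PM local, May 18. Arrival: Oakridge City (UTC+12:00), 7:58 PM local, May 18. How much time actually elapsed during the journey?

3 hours 40 minutes

Departure in UTC: 5:18 PM − 13:00 = 4:18 AM on May 18.
Arrival in UTC: 7:58 PM − 12:00 = 7:58 AM on May 18.
Elapsed = 7:58 AM − 4:18 AM = 3 hours 40 minutes.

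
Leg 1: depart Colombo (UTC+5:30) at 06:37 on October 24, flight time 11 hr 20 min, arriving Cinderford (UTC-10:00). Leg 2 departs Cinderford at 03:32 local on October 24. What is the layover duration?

1 hour 5 minutes

Convert departure to UTC: 06:37 − 5:30 = 01:07 UTC on Oct 24.
Add 11 hours and 20 minutes flight time → 12:27 UTC.
Cinderford is UTC−10:00, so local arrival = 12:27 − 10:00 = 02:27 on Oct 24.
Layover = 03:32 − 02:27 = 1 hour 5 minutes.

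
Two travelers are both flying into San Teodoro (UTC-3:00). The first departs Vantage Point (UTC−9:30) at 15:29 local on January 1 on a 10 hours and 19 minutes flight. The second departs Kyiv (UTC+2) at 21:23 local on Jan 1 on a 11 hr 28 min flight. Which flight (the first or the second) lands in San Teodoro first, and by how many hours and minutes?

Flight 1 in UTC: 15:29 + 9:30 = 00:59 on Jan 2.
+10 hours and 19 minutes → arrive 11:18 UTC on Jan 2.
Flight 2 in UTC: 21:23 − 2:00 = 19:23 on Jan 1.
+11 hours and 28 minutes → arrive 06:51 UTC on Jan 2.
Flight 2 lands earlier by 4 hours 27 minutes.

the second, by 4 hours 27 minutes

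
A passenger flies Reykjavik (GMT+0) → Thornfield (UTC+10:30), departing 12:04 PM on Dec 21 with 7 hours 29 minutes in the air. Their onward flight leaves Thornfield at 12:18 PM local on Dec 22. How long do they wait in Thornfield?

6 hours 15 minutes

Reykjavik is at UTC+0, so departure is already 12:04 PM UTC on Dec 21.
Add 7 hours and 29 minutes flight time → 7:33 PM UTC.
Thornfield is UTC+10:30, so local arrival = 7:33 PM + 10:30 = 6:03 AM on Dec 22.
Layover = 12:18 PM − 6:03 AM = 6 hours 15 minutes.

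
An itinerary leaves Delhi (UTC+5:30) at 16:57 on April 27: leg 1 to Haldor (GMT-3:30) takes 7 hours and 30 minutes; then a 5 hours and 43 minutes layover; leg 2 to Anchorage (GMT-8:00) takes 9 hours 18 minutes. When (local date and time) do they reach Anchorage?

Convert departure to UTC: 16:57 − 5:30 = 11:27 UTC on Apr 27.
Add 7 hours 30 minutes leg 1 → 18:57 UTC.
Add 5 hours and 43 minutes layover in Haldor → 00:40 UTC (Apr 28).
Add 9 hours 18 minutes leg 2 → 09:58 UTC.
Anchorage is UTC−8:00, so local arrival = 09:58 − 8:00 = 01:58 on Apr 28.

01:58 on Apr 28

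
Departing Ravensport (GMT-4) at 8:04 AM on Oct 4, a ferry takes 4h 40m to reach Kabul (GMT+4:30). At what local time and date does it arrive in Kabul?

Convert departure to UTC: 8:04 AM + 4:00 = 12:04 PM UTC on Oct 4.
Add 4 hours and 40 minutes travel time → 4:44 PM UTC.
Kabul is UTC+4:30, so local arrival = 4:44 PM + 4:30 = 9:14 PM on Oct 4.

9:14 PM on Oct 4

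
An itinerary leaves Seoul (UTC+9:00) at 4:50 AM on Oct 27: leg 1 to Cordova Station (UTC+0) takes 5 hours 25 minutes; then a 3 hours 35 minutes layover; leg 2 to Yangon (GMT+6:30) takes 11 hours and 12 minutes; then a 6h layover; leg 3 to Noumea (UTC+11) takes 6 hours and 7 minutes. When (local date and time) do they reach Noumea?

Convert departure to UTC: 4:50 AM − 9:00 = 7:50 PM UTC on Oct 26.
Add 5 hours and 25 minutes leg 1 → 1:15 AM UTC (Oct 27).
Add 3 hours and 35 minutes layover in Cordova Station → 4:50 AM UTC.
Add 11 hours and 12 minutes leg 2 → 4:02 PM UTC.
Add 6 hours layover in Yangon → 10:02 PM UTC.
Add 6 hours and 7 minutes leg 3 → 4:09 AM UTC (Oct 28).
Noumea is UTC+11:00, so local arrival = 4:09 AM + 11:00 = 3:09 PM on Oct 28.

3:09 PM on Oct 28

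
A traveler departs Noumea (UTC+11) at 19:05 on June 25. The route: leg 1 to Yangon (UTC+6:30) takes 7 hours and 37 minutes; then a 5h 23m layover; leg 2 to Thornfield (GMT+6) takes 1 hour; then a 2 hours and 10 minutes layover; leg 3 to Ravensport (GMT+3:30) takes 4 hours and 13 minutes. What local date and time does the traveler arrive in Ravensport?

Convert departure to UTC: 19:05 − 11:00 = 08:05 UTC on Jun 25.
Add 7 hours and 37 minutes leg 1 → 15:42 UTC.
Add 5 hours and 23 minutes layover in Yangon → 21:05 UTC.
Add 1 hour leg 2 → 22:05 UTC.
Add 2 hours 10 minutes layover in Thornfield → 00:15 UTC (Jun 26).
Add 4 hours and 13 minutes leg 3 → 04:28 UTC.
Ravensport is UTC+3:30, so local arrival = 04:28 + 3:30 = 07:58 on Jun 26.

07:58 on Jun 26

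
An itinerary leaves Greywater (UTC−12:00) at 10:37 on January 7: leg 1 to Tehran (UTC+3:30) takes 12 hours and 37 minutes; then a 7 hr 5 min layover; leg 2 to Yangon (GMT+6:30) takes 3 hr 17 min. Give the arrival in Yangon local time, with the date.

04:06 on January 9

Convert departure to UTC: 10:37 + 12:00 = 22:37 UTC on Jan 7.
Add 12 hours and 37 minutes leg 1 → 11:14 UTC (Jan 8).
Add 7 hours and 5 minutes layover in Tehran → 18:19 UTC.
Add 3 hours 17 minutes leg 2 → 21:36 UTC.
Yangon is UTC+6:30, so local arrival = 21:36 + 6:30 = 04:06 on Jan 9.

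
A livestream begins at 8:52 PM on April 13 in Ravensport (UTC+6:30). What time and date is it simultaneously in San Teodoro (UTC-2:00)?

In UTC: 8:52 PM − 6:30 = 2:22 PM on Apr 13.
San Teodoro is UTC−2:00: 2:22 PM − 2:00 = 12:22 PM on Apr 13.

12:22 PM on April 13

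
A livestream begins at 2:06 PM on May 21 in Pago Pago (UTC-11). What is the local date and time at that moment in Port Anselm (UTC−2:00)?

Port Anselm is 9:00 ahead of Pago Pago.
Shift by the zone difference: 2:06 PM + 9:00 = 11:06 PM on May 21 in Port Anselm.

11:06 PM on May 21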